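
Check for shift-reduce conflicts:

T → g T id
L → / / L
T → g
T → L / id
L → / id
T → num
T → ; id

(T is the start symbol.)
Yes — I5: [T → g .] vs [L → . / / L]

A shift-reduce conflict occurs when an LR(0) state has both:
  - a complete (reduce) item [A → α .] (dot at the end), and
  - a shift item [B → β . c γ] (dot before a terminal).

Augment with T' → T and build the canonical LR(0) collection (I0 = CLOSURE({[T' → . T]}), then GOTO on every symbol after a dot until no new states appear). It has 15 states:
  I0: { [L → . / / L], [L → . / id], [T → . ; id], [T → . L / id], [T → . g T id], [T → . g], [T → . num], [T' → . T] }  — shift
  I1: { [L → / . / L], [L → / . id] }  — shift
  I2: { [T → ; . id] }  — shift
  I3: { [T → L . / id] }  — shift
  I4: { [T' → T .] }  — accept
  I5: { [L → . / / L], [L → . / id], [T → . ; id], [T → . L / id], [T → . g T id], [T → . g], [T → . num], [T → g . T id], [T → g .] }  — shift, reduce
  I6: { [T → num .] }  — reduce
  I7: { [T → g T . id] }  — shift
  I8: { [T → g T id .] }  — reduce
  I9: { [T → L / . id] }  — shift
  I10: { [T → L / id .] }  — reduce
  I11: { [T → ; id .] }  — reduce
  I12: { [L → . / / L], [L → . / id], [L → / / . L] }  — shift
  I13: { [L → / id .] }  — reduce
  I14: { [L → / / L .] }  — reduce

I5 contains reduce item [T → g .] and shift items [L → . / / L], [L → . / id], [T → . ; id], [T → . g], [T → . g T id], [T → . num] — shift-reduce conflict.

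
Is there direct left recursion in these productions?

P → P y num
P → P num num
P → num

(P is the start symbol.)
P → P y num: LEFT RECURSIVE (starts with P)
P → P num num: LEFT RECURSIVE (starts with P)
P → num: starts with num

The grammar has direct left recursion on: P.

Answer: Yes, P is left-recursive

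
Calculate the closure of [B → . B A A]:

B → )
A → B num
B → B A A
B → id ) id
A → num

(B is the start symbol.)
{ [B → . )], [B → . B A A], [B → . id ) id] }

To compute CLOSURE, for each item [A → α.Bβ] where B is a non-terminal, add [B → .γ] for all productions B → γ; repeat for the newly added items until nothing changes.

Start with: [B → . B A A]
  [B → . B A A] has the dot before B: add [B → . )], [B → . id ) id]
No further items can be added.

CLOSURE = { [B → . )], [B → . B A A], [B → . id ) id] }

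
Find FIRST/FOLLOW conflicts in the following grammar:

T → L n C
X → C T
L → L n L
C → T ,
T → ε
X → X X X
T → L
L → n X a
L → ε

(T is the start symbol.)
Yes. T → L n C with FOLLOW(T) on { 'n' }; T → L with FOLLOW(T) on { 'n' }; L → L n L with FOLLOW(L) on { 'n' }; L → n X a with FOLLOW(L) on { 'n' }

Nullable non-terminals: L, T.
FIRST sets used below: FIRST(L) = { 'n', ε }

L: nullable alternative(s) L → ε; FOLLOW(L) = { $, ',', 'a', 'n' }
  L → L n L: FIRST \ {ε} = { 'n' } — overlaps FOLLOW(L) on { 'n' }: CONFLICT
  L → n X a: FIRST \ {ε} = { 'n' } — overlaps FOLLOW(L) on { 'n' }: CONFLICT
  L → ε: FIRST \ {ε} = { } — this is the only nullable alternative, skip

T: nullable alternative(s) T → ε, T → L; FOLLOW(T) = { $, ',', 'a', 'n' }
  T → L n C: FIRST \ {ε} = { 'n' } — overlaps FOLLOW(T) on { 'n' }: CONFLICT
  T → ε: FIRST \ {ε} = { } — disjoint from FOLLOW(T)
  T → L: FIRST \ {ε} = { 'n' } — overlaps FOLLOW(T) on { 'n' }: CONFLICT

C, X have no nullable alternative, so no FIRST/FOLLOW check is needed there.

So the grammar has 4 FIRST/FOLLOW conflicts (marked CONFLICT above).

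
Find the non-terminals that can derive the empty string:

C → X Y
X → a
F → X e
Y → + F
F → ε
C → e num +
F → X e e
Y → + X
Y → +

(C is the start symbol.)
{ 'F' }

ε-productions: F → ε
So F is immediately nullable.
No further non-terminal can be added: every production for the remaining non-terminals contains a terminal or a non-nullable non-terminal.
Nullable = { 'F' }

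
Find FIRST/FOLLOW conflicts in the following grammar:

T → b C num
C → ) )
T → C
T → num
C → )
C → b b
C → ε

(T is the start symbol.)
No FIRST/FOLLOW conflicts.

Nullable non-terminals: C, T.
FIRST sets used below: FIRST(C) = { ')', 'b', ε }

C: nullable alternative(s) C → ε; FOLLOW(C) = { $, 'num' }
  C → ) ): FIRST \ {ε} = { ')' } — disjoint from FOLLOW(C)
  C → ): FIRST \ {ε} = { ')' } — disjoint from FOLLOW(C)
  C → b b: FIRST \ {ε} = { 'b' } — disjoint from FOLLOW(C)
  C → ε: FIRST \ {ε} = { } — this is the only nullable alternative, skip

T: nullable alternative(s) T → C; FOLLOW(T) = { $ }
  T → b C num: FIRST \ {ε} = { 'b' } — disjoint from FOLLOW(T)
  T → C: FIRST \ {ε} = { ')', 'b' } — this is the only nullable alternative, skip
  T → num: FIRST \ {ε} = { 'num' } — disjoint from FOLLOW(T)

No FIRST/FOLLOW conflicts found.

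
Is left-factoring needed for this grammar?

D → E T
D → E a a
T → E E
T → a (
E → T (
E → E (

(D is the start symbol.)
Yes, D has productions with common prefix 'E'

Left-factoring is needed when two productions for the same non-terminal
share a common prefix on the right-hand side.

Productions for D:
  D → E T
  D → E a a
Productions for T:
  T → E E
  T → a (
Productions for E:
  E → T (
  E → E (

Found common prefix 'E' in productions for D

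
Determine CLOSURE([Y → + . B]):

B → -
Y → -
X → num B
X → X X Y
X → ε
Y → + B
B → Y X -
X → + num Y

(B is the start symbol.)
{ [B → . -], [B → . Y X -], [Y → + . B], [Y → . + B], [Y → . -] }

To compute CLOSURE, for each item [A → α.Bβ] where B is a non-terminal, add [B → .γ] for all productions B → γ; repeat for the newly added items until nothing changes.

Start with: [Y → + . B]
  [Y → + . B] has the dot before B: add [B → . -], [B → . Y X -]
  [B → . Y X -] has the dot before Y: add [Y → . -], [Y → . + B]
No further items can be added.

CLOSURE = { [B → . -], [B → . Y X -], [Y → + . B], [Y → . + B], [Y → . -] }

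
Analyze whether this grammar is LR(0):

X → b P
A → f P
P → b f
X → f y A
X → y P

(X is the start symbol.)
Yes, the grammar is LR(0)

Augment with X' → X and build the canonical LR(0) collection (I0 = CLOSURE({[X' → . X]}), then GOTO on every symbol after a dot until no new states appear). It has 13 states:
  I0: { [X → . b P], [X → . f y A], [X → . y P], [X' → . X] }  — shift
  I1: { [X' → X .] }  — accept
  I2: { [P → . b f], [X → b . P] }  — shift
  I3: { [X → f . y A] }  — shift
  I4: { [P → . b f], [X → y . P] }  — shift
  I5: { [X → y P .] }  — reduce
  I6: { [P → b . f] }  — shift
  I7: { [P → b f .] }  — reduce
  I8: { [A → . f P], [X → f y . A] }  — shift
  I9: { [X → f y A .] }  — reduce
  I10: { [A → f . P], [P → . b f] }  — shift
  I11: { [A → f P .] }  — reduce
  I12: { [X → b P .] }  — reduce

Every state is either a pure shift/goto state or contains exactly one complete item and nothing to shift — no conflicts. The grammar is LR(0).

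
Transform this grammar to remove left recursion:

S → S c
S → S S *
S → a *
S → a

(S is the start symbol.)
S is directly left-recursive. The standard transformation for
  A → A α₁ | ... | A α_m | β₁ | ... | β_n
is
  A  → β₁ A' | ... | β_n A'
  A' → α₁ A' | ... | α_m A' | ε

S → a * becomes S → a * S'
S → a becomes S → a S'
S → S c becomes S' → c S'
S → S S * becomes S' → S * S'
Add S' → ε

Resulting grammar:
S → a * S'
S → a S'
S' → c S'
S' → S * S'
S' → ε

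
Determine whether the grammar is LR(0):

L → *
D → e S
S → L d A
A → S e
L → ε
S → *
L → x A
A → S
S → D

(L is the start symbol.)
A grammar is LR(0) if no state in the canonical LR(0) collection has:
  - both a shift item (dot before a terminal) and a complete item (shift-reduce conflict), or
  - two or more complete items (reduce-reduce conflict; the accept item [L' → L .] counts as a complete item here).

Augment with L' → L and build the canonical LR(0) collection (I0 = CLOSURE({[L' → . L]}), then GOTO on every symbol after a dot until no new states appear). It has 14 states:
  I0: { [L → . *], [L → . x A], [L → .], [L' → . L] }  — shift, reduce
  I1: { [L → * .] }  — reduce
  I2: { [L' → L .] }  — accept
  I3: { [A → . S e], [A → . S], [D → . e S], [L → . *], [L → . x A], [L → .], [L → x . A], [S → . *], [S → . D], [S → . L d A] }  — shift, reduce
  I4: { [L → * .], [S → * .] }  — 2 reduces
  I5: { [L → x A .] }  — reduce
  I6: { [S → D .] }  — reduce
  I7: { [S → L . d A] }  — shift
  I8: { [A → S . e], [A → S .] }  — shift, reduce
  I9: { [D → . e S], [D → e . S], [L → . *], [L → . x A], [L → .], [S → . *], [S → . D], [S → . L d A] }  — shift, reduce
  I10: { [D → e S .] }  — reduce
  I11: { [A → S e .] }  — reduce
  I12: { [A → . S e], [A → . S], [D → . e S], [L → . *], [L → . x A], [L → .], [S → . *], [S → . D], [S → . L d A], [S → L d . A] }  — shift, reduce
  I13: { [S → L d A .] }  — reduce

Conflict in state I0:
  Shift-reduce conflict between [L → .] and [L → . *]
So the grammar is NOT LR(0).

Answer: No. Shift-reduce conflict between [L → .] and [L → . *]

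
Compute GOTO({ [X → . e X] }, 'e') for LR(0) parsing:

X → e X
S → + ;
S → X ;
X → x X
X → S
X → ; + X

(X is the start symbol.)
{ [S → . + ;], [S → . X ;], [X → . ; + X], [X → . S], [X → . e X], [X → . x X], [X → e . X] }

GOTO(I, 'e') = CLOSURE({ [A → αX.β] : [A → α.Xβ] ∈ I, X = 'e' })

Items with dot before 'e', with the dot advanced:
  [X → . e X] → [X → e . X]
Closure of the advanced items:
  [X → e . X] has the dot before X: add [X → . e X], [X → . x X], [X → . S], [X → . ; + X]
  [X → . S] has the dot before S: add [S → . + ;], [S → . X ;]

GOTO = { [S → . + ;], [S → . X ;], [X → . ; + X], [X → . S], [X → . e X], [X → . x X], [X → e . X] }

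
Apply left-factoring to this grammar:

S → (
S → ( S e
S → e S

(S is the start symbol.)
S → ( S'
S' → ε
S' → S e
S → e S

Left-factoring transforms A → αβ₁ | αβ₂ into A → αA' and A' → β₁ | β₂
(α is the longest common prefix among the alternatives). Repeat until
no nonterminal has two alternatives with a common prefix.

Round 1: S has alternatives sharing prefix '('. Introduce S': S → ( S'
  Add: S' → ε
  Add: S' → S e

No remaining common prefixes — done.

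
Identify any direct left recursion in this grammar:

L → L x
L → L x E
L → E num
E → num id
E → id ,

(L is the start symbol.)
Direct left recursion occurs when N → N α for some non-terminal N (the right-hand side begins with the left-hand side itself).

L → L x: LEFT RECURSIVE (starts with L)
L → L x E: LEFT RECURSIVE (starts with L)
L → E num: starts with E
E → num id: starts with num
E → id ,: starts with id

The grammar has direct left recursion on: L.

Answer: Yes, L is left-recursive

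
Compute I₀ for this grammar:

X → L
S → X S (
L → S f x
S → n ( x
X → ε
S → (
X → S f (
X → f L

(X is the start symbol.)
First, augment the grammar with X' → X
I₀ = CLOSURE({ [X' → . X] }):
  [X' → . X] has the dot before X: add [X → . L], [X → .], [X → . S f (], [X → . f L]
  [X → . L] has the dot before L: add [L → . S f x]
  [X → . S f (] has the dot before S: add [S → . X S (], [S → . n ( x], [S → . (]
No further items can be added.

I₀ = { [L → . S f x], [S → . (], [S → . X S (], [S → . n ( x], [X → . L], [X → . S f (], [X → . f L], [X → .], [X' → . X] }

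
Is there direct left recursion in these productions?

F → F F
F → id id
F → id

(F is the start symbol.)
F → F F: LEFT RECURSIVE (starts with F)
F → id id: starts with id
F → id: starts with id

The grammar has direct left recursion on: F.

Answer: Yes, F is left-recursive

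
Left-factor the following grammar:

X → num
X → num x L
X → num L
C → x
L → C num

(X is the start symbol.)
X → num X'
X' → ε
X' → x L
X' → L
C → x
L → C num

Left-factoring transforms A → αβ₁ | αβ₂ into A → αA' and A' → β₁ | β₂
(α is the longest common prefix among the alternatives). Repeat until
no nonterminal has two alternatives with a common prefix.

Round 1: X has alternatives sharing prefix 'num'. Introduce X': X → num X'
  Add: X' → ε
  Add: X' → x L
  Add: X' → L

No remaining common prefixes — done.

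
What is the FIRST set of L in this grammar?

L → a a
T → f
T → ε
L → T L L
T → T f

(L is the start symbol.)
FIRST sets of the other non-terminals involved (by the same procedure, iterated to a fixed point):
  FIRST(T) = { 'f', ε }

From L → a a:
  - a is a terminal: add 'a' and stop
From L → T L L:
  - T is a non-terminal: add FIRST(T) \ {ε} = { 'f' }
    T is nullable, so continue to the next symbol
  - L is the symbol being defined: contributes nothing new
    L is not nullable, so stop

Collecting: FIRST(L) = { 'a', 'f' }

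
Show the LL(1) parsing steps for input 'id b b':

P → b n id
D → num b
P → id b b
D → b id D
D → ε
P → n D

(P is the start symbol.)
LL(1) parsing maintains a stack (initially the start symbol over $) and the input. At each step: if the stack top is a terminal, match it against the current input token; if it is a non-terminal N, replace it with the RHS of M[N, lookahead] (the unique production whose predict set contains the lookahead).

Stack is shown with the top on the left.

Stack     Input     Action
--------------------------
P $       id b b $  output P → id b b
id b b $  id b b $  match 'id'
b b $     b b $     match 'b'
b $       b $       match 'b'
$         $         accept

The string is accepted.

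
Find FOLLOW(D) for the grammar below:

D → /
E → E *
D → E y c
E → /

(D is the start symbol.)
{ $ }

D is the start symbol, so $ ∈ FOLLOW(D).
D does not occur on any right-hand side.

Taking the union: FOLLOW(D) = { $ }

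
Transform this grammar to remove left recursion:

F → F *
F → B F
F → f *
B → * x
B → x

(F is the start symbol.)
F → B F F'
F → f * F'
F' → * F'
F' → ε
B → * x
B → x

F is directly left-recursive. The standard transformation for
  A → A α₁ | ... | A α_m | β₁ | ... | β_n
is
  A  → β₁ A' | ... | β_n A'
  A' → α₁ A' | ... | α_m A' | ε

F → B F becomes F → B F F'
F → f * becomes F → f * F'
F → F * becomes F' → * F'
Add F' → ε

Productions for other non-terminals are unchanged:
  B → * x
  B → x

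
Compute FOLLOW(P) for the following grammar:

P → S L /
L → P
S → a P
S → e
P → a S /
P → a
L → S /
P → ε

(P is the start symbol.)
P is the start symbol, so $ ∈ FOLLOW(P).
In L → P: P is at the end, add FOLLOW(L)
In S → a P: P is at the end, add FOLLOW(S)

The FOLLOW sets referred to above (computed the same way, to a fixed point):
  FOLLOW(L) = { '/' }
  FOLLOW(S) = { '/', 'a', 'e' }

Taking the union: FOLLOW(P) = { $, '/', 'a', 'e' }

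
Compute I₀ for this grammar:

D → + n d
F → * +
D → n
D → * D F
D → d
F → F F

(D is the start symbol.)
{ [D → . * D F], [D → . + n d], [D → . d], [D → . n], [D' → . D] }

First, augment the grammar with D' → D
I₀ = CLOSURE({ [D' → . D] }):
  [D' → . D] has the dot before D: add [D → . + n d], [D → . n], [D → . * D F], [D → . d]
No further items can be added.

I₀ = { [D → . * D F], [D → . + n d], [D → . d], [D → . n], [D' → . D] }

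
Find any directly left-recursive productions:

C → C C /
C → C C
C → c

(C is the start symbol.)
Direct left recursion occurs when N → N α for some non-terminal N (the right-hand side begins with the left-hand side itself).

C → C C /: LEFT RECURSIVE (starts with C)
C → C C: LEFT RECURSIVE (starts with C)
C → c: starts with c

The grammar has direct left recursion on: C.

Answer: Yes, C is left-recursive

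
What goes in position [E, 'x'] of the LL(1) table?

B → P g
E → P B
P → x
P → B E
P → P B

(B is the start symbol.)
E → P B

To find M[E, 'x'], we find productions for E where 'x' is in the predict set (PREDICT(N → α) = (FIRST(α) \ {ε}) ∪ (FOLLOW(N) if α ⇒* ε)).

Relevant sets:
  FIRST(P) = { 'x' }

E → P B: PREDICT = { 'x' }
  'x' is in predict set, so this production goes in M[E, 'x']

M[E, 'x'] = E → P B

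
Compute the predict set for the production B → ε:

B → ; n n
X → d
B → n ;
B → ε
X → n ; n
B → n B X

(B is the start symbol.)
PREDICT(B → ε) = (FIRST(RHS) \ {ε}) ∪ (FOLLOW(B) if ε ∈ FIRST(RHS), i.e. RHS ⇒* ε)
The right-hand side is ε (FIRST(ε) = { ε }), so the predict set is FOLLOW(B) = { $, 'd', 'n' }
PREDICT(B → ε) = { $, 'd', 'n' }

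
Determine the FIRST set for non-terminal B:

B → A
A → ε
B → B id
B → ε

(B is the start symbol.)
To compute FIRST(B), examine every production with B on the left-hand side, reading each right-hand side left to right until a non-nullable symbol is reached.

FIRST sets of the other non-terminals involved (by the same procedure, iterated to a fixed point):
  FIRST(A) = { ε }

From B → A:
  - A is a non-terminal: add FIRST(A) \ {ε} = { }
    A is nullable and nothing follows, so the whole right-hand side can vanish: ε ∈ FIRST(B)
From B → B id:
  - B is the symbol being defined: contributes nothing new
    B is nullable, so continue to the next symbol
  - id is a terminal: add 'id' and stop
From B → ε:
  - ε-production, so ε ∈ FIRST(B)

Collecting: FIRST(B) = { 'id', ε }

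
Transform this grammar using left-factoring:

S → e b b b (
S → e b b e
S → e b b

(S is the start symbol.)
Left-factoring transforms A → αβ₁ | αβ₂ into A → αA' and A' → β₁ | β₂
(α is the longest common prefix among the alternatives). Repeat until
no nonterminal has two alternatives with a common prefix.

Round 1: S has alternatives sharing prefix 'e b b'. Introduce S': S → e b b S'
  Add: S' → b (
  Add: S' → e
  Add: S' → ε

No remaining common prefixes — done.

Resulting grammar:
S → e b b S'
S' → b (
S' → e
S' → ε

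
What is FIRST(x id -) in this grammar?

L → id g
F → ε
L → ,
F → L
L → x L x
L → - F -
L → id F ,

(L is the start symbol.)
{ 'x' }

To compute FIRST(x id -), process the symbols left to right:
Symbol x is a terminal. Add 'x' and stop.
FIRST(x id -) = { 'x' }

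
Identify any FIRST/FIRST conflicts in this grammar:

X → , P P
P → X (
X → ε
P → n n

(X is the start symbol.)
A FIRST/FIRST conflict occurs when two productions N → α and N → β for the same non-terminal have FIRST(α) ∩ FIRST(β) ≠ ∅ (with ε ∈ FIRST of a nullable right-hand side, so two nullable alternatives also conflict).

FIRST sets of the non-terminals at (or reachable through a nullable prefix from) the front of some alternative:
  FIRST(X) = { ',', ε }

Productions for X:
  X → , P P: FIRST = { ',' }
  X → ε: FIRST = { ε }
Productions for P:
  P → X (: FIRST = { '(', ',' }
  P → n n: FIRST = { 'n' }

All alternatives of each non-terminal have pairwise disjoint FIRST sets.

Answer: No FIRST/FIRST conflicts.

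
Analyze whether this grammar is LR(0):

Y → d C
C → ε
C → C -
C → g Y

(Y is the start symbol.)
Augment with Y' → Y and build the canonical LR(0) collection (I0 = CLOSURE({[Y' → . Y]}), then GOTO on every symbol after a dot until no new states appear). It has 7 states:
  I0: { [Y → . d C], [Y' → . Y] }  — shift
  I1: { [Y' → Y .] }  — accept
  I2: { [C → . C -], [C → . g Y], [C → .], [Y → d . C] }  — shift, reduce
  I3: { [C → C . -], [Y → d C .] }  — shift, reduce
  I4: { [C → g . Y], [Y → . d C] }  — shift
  I5: { [C → g Y .] }  — reduce
  I6: { [C → C - .] }  — reduce

Conflict in state I2:
  Shift-reduce conflict between [C → .] and [C → . g Y]
So the grammar is NOT LR(0).

Answer: No. Shift-reduce conflict between [C → .] and [C → . g Y]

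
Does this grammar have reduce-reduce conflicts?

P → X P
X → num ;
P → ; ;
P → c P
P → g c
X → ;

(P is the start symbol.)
No reduce-reduce conflicts

Augment with P' → P and build the canonical LR(0) collection (I0 = CLOSURE({[P' → . P]}), then GOTO on every symbol after a dot until no new states appear). It has 12 states:
  I0: { [P → . ; ;], [P → . X P], [P → . c P], [P → . g c], [P' → . P], [X → . ;], [X → . num ;] }  — shift
  I1: { [P → ; . ;], [X → ; .] }  — shift, reduce
  I2: { [P' → P .] }  — accept
  I3: { [P → . ; ;], [P → . X P], [P → . c P], [P → . g c], [P → X . P], [X → . ;], [X → . num ;] }  — shift
  I4: { [P → . ; ;], [P → . X P], [P → . c P], [P → . g c], [P → c . P], [X → . ;], [X → . num ;] }  — shift
  I5: { [P → g . c] }  — shift
  I6: { [X → num . ;] }  — shift
  I7: { [X → num ; .] }  — reduce
  I8: { [P → g c .] }  — reduce
  I9: { [P → c P .] }  — reduce
  I10: { [P → X P .] }  — reduce
  I11: { [P → ; ; .] }  — reduce

No state contains more than one complete item.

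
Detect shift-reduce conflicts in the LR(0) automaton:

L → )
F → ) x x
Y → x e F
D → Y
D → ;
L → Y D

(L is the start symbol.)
A shift-reduce conflict occurs when an LR(0) state has both:
  - a complete (reduce) item [A → α .] (dot at the end), and
  - a shift item [B → β . c γ] (dot before a terminal).

Augment with L' → L and build the canonical LR(0) collection (I0 = CLOSURE({[L' → . L]}), then GOTO on every symbol after a dot until no new states appear). It has 13 states:
  I0: { [L → . )], [L → . Y D], [L' → . L], [Y → . x e F] }  — shift
  I1: { [L → ) .] }  — reduce
  I2: { [L' → L .] }  — accept
  I3: { [D → . ;], [D → . Y], [L → Y . D], [Y → . x e F] }  — shift
  I4: { [Y → x . e F] }  — shift
  I5: { [F → . ) x x], [Y → x e . F] }  — shift
  I6: { [F → ) . x x] }  — shift
  I7: { [Y → x e F .] }  — reduce
  I8: { [F → ) x . x] }  — shift
  I9: { [F → ) x x .] }  — reduce
  I10: { [D → ; .] }  — reduce
  I11: { [L → Y D .] }  — reduce
  I12: { [D → Y .] }  — reduce

No state contains both a complete item and a shift item.

Answer: No shift-reduce conflicts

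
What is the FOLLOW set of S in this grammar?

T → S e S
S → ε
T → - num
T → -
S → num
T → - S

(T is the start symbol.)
To compute FOLLOW(S), find every occurrence of S on a right-hand side N → α S β: add FIRST(β) \ {ε}, and if β is empty or nullable also add FOLLOW(N). Iterate to a fixed point.

In T → S e S: S is followed by e S, add FIRST(e S) \ {ε} = { 'e' }
In T → S e S: S is at the end, add FOLLOW(T)
In T → - S: S is at the end, add FOLLOW(T)

The FOLLOW sets referred to above (computed the same way, to a fixed point):
  FOLLOW(T) = { $ }

Taking the union: FOLLOW(S) = { $, 'e' }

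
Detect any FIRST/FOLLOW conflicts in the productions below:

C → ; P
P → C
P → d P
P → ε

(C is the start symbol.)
No FIRST/FOLLOW conflicts.

Nullable non-terminals: P.
FIRST sets used below: FIRST(C) = { ';' }

P: nullable alternative(s) P → ε; FOLLOW(P) = { $ }
  P → C: FIRST \ {ε} = { ';' } — disjoint from FOLLOW(P)
  P → d P: FIRST \ {ε} = { 'd' } — disjoint from FOLLOW(P)
  P → ε: FIRST \ {ε} = { } — this is the only nullable alternative, skip

C has no nullable alternative, so no FIRST/FOLLOW check is needed there.

No FIRST/FOLLOW conflicts found.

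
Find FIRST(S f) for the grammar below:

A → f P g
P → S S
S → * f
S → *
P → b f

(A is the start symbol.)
FIRST sets of the non-terminals involved (from the grammar, by fixed-point iteration):
  FIRST(S) = { '*' }

To compute FIRST(S f), process the symbols left to right:
Symbol S is a non-terminal. Add FIRST(S) \ {ε} = { '*' }
S is not nullable (ε ∉ FIRST(S)), so stop here.
FIRST(S f) = { '*' }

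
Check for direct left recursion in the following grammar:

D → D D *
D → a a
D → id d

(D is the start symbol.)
Yes, D is left-recursive

Direct left recursion occurs when N → N α for some non-terminal N (the right-hand side begins with the left-hand side itself).

D → D D *: LEFT RECURSIVE (starts with D)
D → a a: starts with a
D → id d: starts with id

The grammar has direct left recursion on: D.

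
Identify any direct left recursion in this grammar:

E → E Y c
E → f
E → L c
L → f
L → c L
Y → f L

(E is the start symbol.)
Yes, E is left-recursive

Direct left recursion occurs when N → N α for some non-terminal N (the right-hand side begins with the left-hand side itself).

E → E Y c: LEFT RECURSIVE (starts with E)
E → f: starts with f
E → L c: starts with L
L → f: starts with f
L → c L: starts with c
Y → f L: starts with f

The grammar has direct left recursion on: E.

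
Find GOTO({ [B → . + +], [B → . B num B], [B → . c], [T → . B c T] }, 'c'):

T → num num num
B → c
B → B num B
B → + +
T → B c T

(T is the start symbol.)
GOTO(I, 'c') = CLOSURE({ [A → αX.β] : [A → α.Xβ] ∈ I, X = 'c' })

Items with dot before 'c', with the dot advanced:
  [B → . c] → [B → c .]
Closure adds nothing (no advanced item has the dot before a non-terminal).

GOTO = { [B → c .] }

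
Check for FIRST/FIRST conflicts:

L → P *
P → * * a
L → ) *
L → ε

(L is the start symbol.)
FIRST sets of the non-terminals at (or reachable through a nullable prefix from) the front of some alternative:
  FIRST(P) = { '*' }

Productions for L:
  L → P *: FIRST = { '*' }
  L → ) *: FIRST = { ')' }
  L → ε: FIRST = { ε }
P has only one production, so no FIRST/FIRST conflict is possible there.

All alternatives of each non-terminal have pairwise disjoint FIRST sets.

Answer: No FIRST/FIRST conflicts.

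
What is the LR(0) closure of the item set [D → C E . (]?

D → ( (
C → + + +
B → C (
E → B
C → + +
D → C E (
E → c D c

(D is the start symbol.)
To compute CLOSURE, for each item [A → α.Bβ] where B is a non-terminal, add [B → .γ] for all productions B → γ; repeat for the newly added items until nothing changes.

Start with: [D → C E . (]
The dot precedes the terminal '(', so nothing is added.

CLOSURE = { [D → C E . (] }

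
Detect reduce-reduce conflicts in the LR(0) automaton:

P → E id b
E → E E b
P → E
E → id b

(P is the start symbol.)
Yes — I7: [E → id b .] vs [P → E id b .]

A reduce-reduce conflict occurs when an LR(0) state has two complete items [A → α .] and [B → β .] — both call for a reduction, and with no lookahead the parser cannot choose between them.

Augment with P' → P and build the canonical LR(0) collection (I0 = CLOSURE({[P' → . P]}), then GOTO on every symbol after a dot until no new states appear). It has 9 states:
  I0: { [E → . E E b], [E → . id b], [P → . E id b], [P → . E], [P' → . P] }  — shift
  I1: { [E → . E E b], [E → . id b], [E → E . E b], [P → E . id b], [P → E .] }  — shift, reduce
  I2: { [P' → P .] }  — accept
  I3: { [E → id . b] }  — shift
  I4: { [E → id b .] }  — reduce
  I5: { [E → . E E b], [E → . id b], [E → E . E b], [E → E E . b] }  — shift
  I6: { [E → id . b], [P → E id . b] }  — shift
  I7: { [E → id b .], [P → E id b .] }  — 2 reduces
  I8: { [E → E E b .] }  — reduce

I7 contains complete items [E → id b .], [P → E id b .] — reduce-reduce conflict.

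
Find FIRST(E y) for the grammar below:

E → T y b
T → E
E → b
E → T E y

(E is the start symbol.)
{ 'b' }

FIRST sets of the non-terminals involved (from the grammar, by fixed-point iteration):
  FIRST(E) = { 'b' }

To compute FIRST(E y), process the symbols left to right:
Symbol E is a non-terminal. Add FIRST(E) \ {ε} = { 'b' }
E is not nullable (ε ∉ FIRST(E)), so stop here.
FIRST(E y) = { 'b' }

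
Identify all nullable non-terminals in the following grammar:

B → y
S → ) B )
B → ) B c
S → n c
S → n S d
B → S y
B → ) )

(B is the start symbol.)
None

There are no ε-productions, so no non-terminal can derive ε.
No non-terminals are nullable.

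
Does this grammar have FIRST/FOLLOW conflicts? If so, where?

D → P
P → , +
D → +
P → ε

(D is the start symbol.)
No FIRST/FOLLOW conflicts.

A FIRST/FOLLOW conflict occurs when a non-terminal N has a nullable alternative N → β (β ⇒* ε) and another alternative N → α with FIRST(α) ∩ FOLLOW(N) ≠ ∅: on such a lookahead the parser cannot decide between expanding α and letting N vanish via β.

Nullable non-terminals: D, P.
FIRST sets used below: FIRST(P) = { ',', ε }

D: nullable alternative(s) D → P; FOLLOW(D) = { $ }
  D → P: FIRST \ {ε} = { ',' } — this is the only nullable alternative, skip
  D → +: FIRST \ {ε} = { '+' } — disjoint from FOLLOW(D)

P: nullable alternative(s) P → ε; FOLLOW(P) = { $ }
  P → , +: FIRST \ {ε} = { ',' } — disjoint from FOLLOW(P)
  P → ε: FIRST \ {ε} = { } — this is the only nullable alternative, skip

No FIRST/FOLLOW conflicts found.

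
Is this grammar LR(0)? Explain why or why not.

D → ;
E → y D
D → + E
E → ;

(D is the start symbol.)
Yes, the grammar is LR(0)

Augment with D' → D and build the canonical LR(0) collection (I0 = CLOSURE({[D' → . D]}), then GOTO on every symbol after a dot until no new states appear). It has 8 states:
  I0: { [D → . + E], [D → . ;], [D' → . D] }  — shift
  I1: { [D → + . E], [E → . ;], [E → . y D] }  — shift
  I2: { [D → ; .] }  — reduce
  I3: { [D' → D .] }  — accept
  I4: { [E → ; .] }  — reduce
  I5: { [D → + E .] }  — reduce
  I6: { [D → . + E], [D → . ;], [E → y . D] }  — shift
  I7: { [E → y D .] }  — reduce

Every state is either a pure shift/goto state or contains exactly one complete item and nothing to shift — no conflicts. The grammar is LR(0).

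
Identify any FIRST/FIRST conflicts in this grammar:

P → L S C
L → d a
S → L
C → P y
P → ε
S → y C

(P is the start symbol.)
No FIRST/FIRST conflicts.

FIRST sets of the non-terminals at (or reachable through a nullable prefix from) the front of some alternative:
  FIRST(L) = { 'd' }

Productions for P:
  P → L S C: FIRST = { 'd' }
  P → ε: FIRST = { ε }
Productions for S:
  S → L: FIRST = { 'd' }
  S → y C: FIRST = { 'y' }
L, C have only one production, so no FIRST/FIRST conflict is possible there.

All alternatives of each non-terminal have pairwise disjoint FIRST sets.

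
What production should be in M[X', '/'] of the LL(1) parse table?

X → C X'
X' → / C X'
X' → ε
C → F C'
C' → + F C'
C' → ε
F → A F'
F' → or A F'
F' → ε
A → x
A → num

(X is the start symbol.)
To find M[X', '/'], we find productions for X' where '/' is in the predict set (PREDICT(N → α) = (FIRST(α) \ {ε}) ∪ (FOLLOW(N) if α ⇒* ε)).

Relevant sets:
  FOLLOW(X') = { $ }

X' → / C X': PREDICT = { '/' }
  '/' is in predict set, so this production goes in M[X', '/']
X' → ε: PREDICT = { $ }

M[X', '/'] = X' → / C X'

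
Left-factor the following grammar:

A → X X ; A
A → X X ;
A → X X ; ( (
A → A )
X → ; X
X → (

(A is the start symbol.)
Left-factoring transforms A → αβ₁ | αβ₂ into A → αA' and A' → β₁ | β₂
(α is the longest common prefix among the alternatives). Repeat until
no nonterminal has two alternatives with a common prefix.

Round 1: A has alternatives sharing prefix 'X X ;'. Introduce A': A → X X ; A'
  Add: A' → A
  Add: A' → ε
  Add: A' → ( (

No remaining common prefixes — done.

Resulting grammar:
A → X X ; A'
A' → A
A' → ε
A' → ( (
A → A )
X → ; X
X → (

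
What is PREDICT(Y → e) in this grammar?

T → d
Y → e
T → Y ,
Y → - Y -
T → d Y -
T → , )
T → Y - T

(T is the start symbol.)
{ 'e' }

PREDICT(Y → e) = (FIRST(RHS) \ {ε}) ∪ (FOLLOW(Y) if ε ∈ FIRST(RHS), i.e. RHS ⇒* ε)
FIRST(e) = { 'e' }
ε ∉ FIRST(e), so FOLLOW(Y) is not added.
PREDICT(Y → e) = { 'e' }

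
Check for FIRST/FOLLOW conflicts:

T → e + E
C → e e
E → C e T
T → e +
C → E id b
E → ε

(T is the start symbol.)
Yes. E → C e T with FOLLOW(E) on { 'id' }

A FIRST/FOLLOW conflict occurs when a non-terminal N has a nullable alternative N → β (β ⇒* ε) and another alternative N → α with FIRST(α) ∩ FOLLOW(N) ≠ ∅: on such a lookahead the parser cannot decide between expanding α and letting N vanish via β.

Nullable non-terminals: E.
FIRST sets used below: FIRST(C) = { 'e', 'id' }

E: nullable alternative(s) E → ε; FOLLOW(E) = { $, 'id' }
  E → C e T: FIRST \ {ε} = { 'e', 'id' } — overlaps FOLLOW(E) on { 'id' }: CONFLICT
  E → ε: FIRST \ {ε} = { } — this is the only nullable alternative, skip

C, T have no nullable alternative, so no FIRST/FOLLOW check is needed there.

So the grammar has 1 FIRST/FOLLOW conflict (marked CONFLICT above).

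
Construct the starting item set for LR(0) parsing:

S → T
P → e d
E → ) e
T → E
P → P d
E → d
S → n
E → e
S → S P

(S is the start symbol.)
{ [E → . ) e], [E → . d], [E → . e], [S → . S P], [S → . T], [S → . n], [S' → . S], [T → . E] }

First, augment the grammar with S' → S
I₀ = CLOSURE({ [S' → . S] }):
  [S' → . S] has the dot before S: add [S → . T], [S → . n], [S → . S P]
  [S → . T] has the dot before T: add [T → . E]
  [T → . E] has the dot before E: add [E → . ) e], [E → . d], [E → . e]
No further items can be added.

I₀ = { [E → . ) e], [E → . d], [E → . e], [S → . S P], [S → . T], [S → . n], [S' → . S], [T → . E] }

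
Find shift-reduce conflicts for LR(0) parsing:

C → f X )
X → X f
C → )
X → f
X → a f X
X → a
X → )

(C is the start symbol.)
A shift-reduce conflict occurs when an LR(0) state has both:
  - a complete (reduce) item [A → α .] (dot at the end), and
  - a shift item [B → β . c γ] (dot before a terminal).

Augment with C' → C and build the canonical LR(0) collection (I0 = CLOSURE({[C' → . C]}), then GOTO on every symbol after a dot until no new states appear). It has 12 states:
  I0: { [C → . )], [C → . f X )], [C' → . C] }  — shift
  I1: { [C → ) .] }  — reduce
  I2: { [C' → C .] }  — accept
  I3: { [C → f . X )], [X → . )], [X → . X f], [X → . a f X], [X → . a], [X → . f] }  — shift
  I4: { [X → ) .] }  — reduce
  I5: { [C → f X . )], [X → X . f] }  — shift
  I6: { [X → a . f X], [X → a .] }  — shift, reduce
  I7: { [X → f .] }  — reduce
  I8: { [X → . )], [X → . X f], [X → . a f X], [X → . a], [X → . f], [X → a f . X] }  — shift
  I9: { [X → X . f], [X → a f X .] }  — shift, reduce
  I10: { [X → X f .] }  — reduce
  I11: { [C → f X ) .] }  — reduce

I6 contains reduce item [X → a .] and shift item [X → a . f X] — shift-reduce conflict.
I9 contains reduce item [X → a f X .] and shift item [X → X . f] — shift-reduce conflict.

Answer: Yes — I6: [X → a .] vs [X → a . f X]; I9: [X → a f X .] vs [X → X . f]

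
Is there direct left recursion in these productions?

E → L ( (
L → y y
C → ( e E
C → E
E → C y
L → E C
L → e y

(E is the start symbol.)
No direct left recursion

E → L ( (: starts with L
L → y y: starts with y
C → ( e E: starts with '('
C → E: starts with E
E → C y: starts with C
L → E C: starts with E
L → e y: starts with e

No direct left recursion found.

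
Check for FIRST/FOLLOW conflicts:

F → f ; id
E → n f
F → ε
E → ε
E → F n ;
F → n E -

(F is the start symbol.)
Yes. F → n E '-' with FOLLOW(F) on { 'n' }

Nullable non-terminals: E, F.
FIRST sets used below: FIRST(F) = { 'f', 'n', ε }

E: nullable alternative(s) E → ε; FOLLOW(E) = { '-' }
  E → n f: FIRST \ {ε} = { 'n' } — disjoint from FOLLOW(E)
  E → ε: FIRST \ {ε} = { } — this is the only nullable alternative, skip
  E → F n ;: FIRST \ {ε} = { 'f', 'n' } — disjoint from FOLLOW(E)

F: nullable alternative(s) F → ε; FOLLOW(F) = { $, 'n' }
  F → f ; id: FIRST \ {ε} = { 'f' } — disjoint from FOLLOW(F)
  F → ε: FIRST \ {ε} = { } — this is the only nullable alternative, skip
  F → n E -: FIRST \ {ε} = { 'n' } — overlaps FOLLOW(F) on { 'n' }: CONFLICT

So the grammar has 1 FIRST/FOLLOW conflict (marked CONFLICT above).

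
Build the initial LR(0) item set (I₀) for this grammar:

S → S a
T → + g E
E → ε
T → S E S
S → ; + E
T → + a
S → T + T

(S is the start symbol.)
{ [S → . ; + E], [S → . S a], [S → . T + T], [S' → . S], [T → . + a], [T → . + g E], [T → . S E S] }

First, augment the grammar with S' → S
I₀ = CLOSURE({ [S' → . S] }):
  [S' → . S] has the dot before S: add [S → . S a], [S → . ; + E], [S → . T + T]
  [S → . T + T] has the dot before T: add [T → . + g E], [T → . S E S], [T → . + a]
No further items can be added.

I₀ = { [S → . ; + E], [S → . S a], [S → . T + T], [S' → . S], [T → . + a], [T → . + g E], [T → . S E S] }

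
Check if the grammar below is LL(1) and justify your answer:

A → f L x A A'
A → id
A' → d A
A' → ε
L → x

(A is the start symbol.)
A grammar is LL(1) if for each non-terminal N with multiple productions, the predict sets of those productions are pairwise disjoint, where PREDICT(N → α) = (FIRST(α) \ {ε}) ∪ (FOLLOW(N) if α ⇒* ε).

Relevant sets:
  FOLLOW(A') = { $, 'd' }

For A:
  PREDICT(A → f L x A A') = { 'f' }
  PREDICT(A → id) = { 'id' }
For A':
  PREDICT(A' → d A) = { 'd' }
  PREDICT(A' → ε) = { $, 'd' }
L has a single production, so nothing to check there.

Conflict found: Predict set conflict for A': { 'd' }
The grammar is NOT LL(1).

Answer: No. Predict set conflict for A': { 'd' }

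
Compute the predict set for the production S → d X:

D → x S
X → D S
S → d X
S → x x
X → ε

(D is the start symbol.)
PREDICT(S → d X) = (FIRST(RHS) \ {ε}) ∪ (FOLLOW(S) if ε ∈ FIRST(RHS), i.e. RHS ⇒* ε)
FIRST(d X) = { 'd' }
ε ∉ FIRST(d X), so FOLLOW(S) is not added.
PREDICT(S → d X) = { 'd' }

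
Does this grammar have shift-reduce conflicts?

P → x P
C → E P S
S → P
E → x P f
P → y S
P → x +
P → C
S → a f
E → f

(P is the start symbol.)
Yes — I12: [P → x P .] vs [E → x P . f]

A shift-reduce conflict occurs when an LR(0) state has both:
  - a complete (reduce) item [A → α .] (dot at the end), and
  - a shift item [B → β . c γ] (dot before a terminal).

Augment with P' → P and build the canonical LR(0) collection (I0 = CLOSURE({[P' → . P]}), then GOTO on every symbol after a dot until no new states appear). It has 16 states:
  I0: { [C → . E P S], [E → . f], [E → . x P f], [P → . C], [P → . x +], [P → . x P], [P → . y S], [P' → . P] }  — shift
  I1: { [P → C .] }  — reduce
  I2: { [C → . E P S], [C → E . P S], [E → . f], [E → . x P f], [P → . C], [P → . x +], [P → . x P], [P → . y S] }  — shift
  I3: { [P' → P .] }  — accept
  I4: { [E → f .] }  — reduce
  I5: { [C → . E P S], [E → . f], [E → . x P f], [E → x . P f], [P → . C], [P → . x +], [P → . x P], [P → . y S], [P → x . +], [P → x . P] }  — shift
  I6: { [C → . E P S], [E → . f], [E → . x P f], [P → . C], [P → . x +], [P → . x P], [P → . y S], [P → y . S], [S → . P], [S → . a f] }  — shift
  I7: { [S → P .] }  — reduce
  I8: { [P → y S .] }  — reduce
  I9: { [S → a . f] }  — shift
  I10: { [S → a f .] }  — reduce
  I11: { [P → x + .] }  — reduce
  I12: { [E → x P . f], [P → x P .] }  — shift, reduce
  I13: { [E → x P f .] }  — reduce
  I14: { [C → . E P S], [C → E P . S], [E → . f], [E → . x P f], [P → . C], [P → . x +], [P → . x P], [P → . y S], [S → . P], [S → . a f] }  — shift
  I15: { [C → E P S .] }  — reduce

I12 contains reduce item [P → x P .] and shift item [E → x P . f] — shift-reduce conflict.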